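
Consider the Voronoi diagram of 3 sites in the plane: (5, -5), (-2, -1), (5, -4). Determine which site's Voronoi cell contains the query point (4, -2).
Nearest site = (5, -4)

The Voronoi cell of site s contains exactly those query points closer to s than to any other site. Compute squared distances from q = (4, -2) to each site:
  (5 − 4)² + (-4 − -2)² = 5
  (5 − 4)² + (-5 − -2)² = 10
  (-2 − 4)² + (-1 − -2)² = 37
Minimum is attained by (5, -4), so q lies in its Voronoi cell.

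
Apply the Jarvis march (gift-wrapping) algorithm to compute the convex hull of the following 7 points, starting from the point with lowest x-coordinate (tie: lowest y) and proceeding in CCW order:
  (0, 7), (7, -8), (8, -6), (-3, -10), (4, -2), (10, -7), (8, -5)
Hull (CCW) = [(-3, -10), (7, -8), (10, -7), (0, 7)]

Jarvis march: at each step, from the current hull vertex p, select the next vertex q as the point such that every other point lies strictly to the left of (or on) the directed line p → q. (Equivalently: for every other point r, the cross product (q − p) × (r − p) ≥ 0.)
Starting point (lowest x, tie lowest y): (-3, -10). Wrap until returning to start. Resulting hull: (-3, -10), (7, -8), (10, -7), (0, 7).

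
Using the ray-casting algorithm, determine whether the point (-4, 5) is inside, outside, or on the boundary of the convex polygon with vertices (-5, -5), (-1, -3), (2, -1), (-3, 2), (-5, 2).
The point (-4, 5) lies strictly outside the polygon

Cast a horizontal ray to the right from the query point and count how many polygon edges it crosses (each edge strictly once or zero times, handled with the usual half-open convention). 
Parity of crossings → even ⇒ outside.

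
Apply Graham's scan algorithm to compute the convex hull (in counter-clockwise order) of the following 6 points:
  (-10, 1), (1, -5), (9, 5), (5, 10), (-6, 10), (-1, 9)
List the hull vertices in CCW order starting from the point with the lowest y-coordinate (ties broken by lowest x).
Hull (CCW) = [(1, -5), (9, 5), (5, 10), (-6, 10), (-10, 1)]

Graham scan procedure:
  1. Find the pivot p₀ = point with lowest y (tie → lowest x): (1, -5).
  2. Sort the remaining points by polar angle around p₀.
  3. Walk through sorted points, maintaining a stack; pop the top while the last three entries make a non-left turn (cross product ≤ 0).
  4. Final stack is the convex hull in CCW order: (1, -5), (9, 5), (5, 10), (-6, 10), (-10, 1).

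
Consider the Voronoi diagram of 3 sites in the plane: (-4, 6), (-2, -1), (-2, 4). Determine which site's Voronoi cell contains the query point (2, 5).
Nearest site = (-2, 4)

The Voronoi cell of site s contains exactly those query points closer to s than to any other site. Compute squared distances from q = (2, 5) to each site:
  (-2 − 2)² + (4 − 5)² = 17
  (-4 − 2)² + (6 − 5)² = 37
  (-2 − 2)² + (-1 − 5)² = 52
Minimum is attained by (-2, 4), so q lies in its Voronoi cell.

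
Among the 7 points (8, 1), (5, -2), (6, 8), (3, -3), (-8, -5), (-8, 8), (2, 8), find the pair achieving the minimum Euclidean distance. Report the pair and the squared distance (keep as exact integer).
Pair = ((5, -2), (3, -3)); squared distance = 5

Compute all C(7, 2) = 21 pairwise squared distances (x_i − x_j)² + (y_i − y_j)². The minimum is 5, attained by the pair ((5, -2), (3, -3)).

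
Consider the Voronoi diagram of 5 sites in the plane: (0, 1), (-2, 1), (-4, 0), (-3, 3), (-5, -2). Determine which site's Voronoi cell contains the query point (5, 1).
Nearest site = (0, 1)

The Voronoi cell of site s contains exactly those query points closer to s than to any other site. Compute squared distances from q = (5, 1) to each site:
  (0 − 5)² + (1 − 1)² = 25
  (-2 − 5)² + (1 − 1)² = 49
  (-3 − 5)² + (3 − 1)² = 68
  (-4 − 5)² + (0 − 1)² = 82
  (-5 − 5)² + (-2 − 1)² = 109
Minimum is attained by (0, 1), so q lies in its Voronoi cell.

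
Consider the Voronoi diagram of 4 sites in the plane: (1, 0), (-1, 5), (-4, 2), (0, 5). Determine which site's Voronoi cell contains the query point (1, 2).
Nearest site = (1, 0)

The Voronoi cell of site s contains exactly those query points closer to s than to any other site. Compute squared distances from q = (1, 2) to each site:
  (1 − 1)² + (0 − 2)² = 4
  (0 − 1)² + (5 − 2)² = 10
  (-1 − 1)² + (5 − 2)² = 13
  (-4 − 1)² + (2 − 2)² = 25
Minimum is attained by (1, 0), so q lies in its Voronoi cell.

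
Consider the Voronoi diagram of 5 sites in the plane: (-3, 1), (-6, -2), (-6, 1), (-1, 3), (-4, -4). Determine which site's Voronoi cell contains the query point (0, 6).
Nearest site = (-1, 3)

The Voronoi cell of site s contains exactly those query points closer to s than to any other site. Compute squared distances from q = (0, 6) to each site:
  (-1 − 0)² + (3 − 6)² = 10
  (-3 − 0)² + (1 − 6)² = 34
  (-6 − 0)² + (1 − 6)² = 61
  (-6 − 0)² + (-2 − 6)² = 100
  (-4 − 0)² + (-4 − 6)² = 116
Minimum is attained by (-1, 3), so q lies in its Voronoi cell.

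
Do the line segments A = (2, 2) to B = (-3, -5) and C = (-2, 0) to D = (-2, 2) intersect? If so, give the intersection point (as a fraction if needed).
No (intersection of containing lines falls outside at least one segment)

Parametrize and solve: t = 4/5, s = -9/5. At least one of these is outside [0, 1], so the segments do not intersect.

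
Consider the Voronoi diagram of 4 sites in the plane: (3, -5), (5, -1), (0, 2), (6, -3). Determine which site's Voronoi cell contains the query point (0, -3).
Nearest site = (3, -5)

The Voronoi cell of site s contains exactly those query points closer to s than to any other site. Compute squared distances from q = (0, -3) to each site:
  (3 − 0)² + (-5 − -3)² = 13
  (0 − 0)² + (2 − -3)² = 25
  (5 − 0)² + (-1 − -3)² = 29
  (6 − 0)² + (-3 − -3)² = 36
Minimum is attained by (3, -5), so q lies in its Voronoi cell.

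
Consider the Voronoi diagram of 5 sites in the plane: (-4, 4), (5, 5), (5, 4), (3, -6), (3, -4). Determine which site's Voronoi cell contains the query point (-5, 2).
Nearest site = (-4, 4)

The Voronoi cell of site s contains exactly those query points closer to s than to any other site. Compute squared distances from q = (-5, 2) to each site:
  (-4 − -5)² + (4 − 2)² = 5
  (3 − -5)² + (-4 − 2)² = 100
  (5 − -5)² + (4 − 2)² = 104
  (5 − -5)² + (5 − 2)² = 109
  (3 − -5)² + (-6 − 2)² = 128
Minimum is attained by (-4, 4), so q lies in its Voronoi cell.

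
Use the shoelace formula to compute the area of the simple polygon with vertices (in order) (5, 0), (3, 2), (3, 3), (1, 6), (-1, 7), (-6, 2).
Area = 71/2

Shoelace formula: Area = (1/2) |Σ_i (x_i · y_{i+1} − x_{i+1} · y_i)| (indices mod n). Compute each cross term:
  (5)(2) − (3)(0) = 10
  (3)(3) − (3)(2) = 3
  (3)(6) − (1)(3) = 15
  (1)(7) − (-1)(6) = 13
  (-1)(2) − (-6)(7) = 40
  (-6)(0) − (5)(2) = -10
Sum = 71, so (signed) Area = 71/2 = 71/2, |Area| = 71/2.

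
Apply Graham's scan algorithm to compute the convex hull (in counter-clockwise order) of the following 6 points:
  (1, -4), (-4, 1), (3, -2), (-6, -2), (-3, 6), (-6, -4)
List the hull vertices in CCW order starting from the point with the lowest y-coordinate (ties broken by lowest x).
Hull (CCW) = [(-6, -4), (1, -4), (3, -2), (-3, 6), (-6, -2)]

Graham scan procedure:
  1. Find the pivot p₀ = point with lowest y (tie → lowest x): (-6, -4).
  2. Sort the remaining points by polar angle around p₀.
  3. Walk through sorted points, maintaining a stack; pop the top while the last three entries make a non-left turn (cross product ≤ 0).
  4. Final stack is the convex hull in CCW order: (-6, -4), (1, -4), (3, -2), (-3, 6), (-6, -2).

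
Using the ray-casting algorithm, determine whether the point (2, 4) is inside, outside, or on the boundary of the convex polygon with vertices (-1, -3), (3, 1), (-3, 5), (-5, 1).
The point (2, 4) lies strictly outside the polygon

Cast a horizontal ray to the right from the query point and count how many polygon edges it crosses (each edge strictly once or zero times, handled with the usual half-open convention). 
Parity of crossings → even ⇒ outside.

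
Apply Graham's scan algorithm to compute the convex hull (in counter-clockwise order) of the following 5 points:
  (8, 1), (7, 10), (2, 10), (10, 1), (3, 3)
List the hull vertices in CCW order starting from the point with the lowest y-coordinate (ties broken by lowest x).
Hull (CCW) = [(8, 1), (10, 1), (7, 10), (2, 10), (3, 3)]

Graham scan procedure:
  1. Find the pivot p₀ = point with lowest y (tie → lowest x): (8, 1).
  2. Sort the remaining points by polar angle around p₀.
  3. Walk through sorted points, maintaining a stack; pop the top while the last three entries make a non-left turn (cross product ≤ 0).
  4. Final stack is the convex hull in CCW order: (8, 1), (10, 1), (7, 10), (2, 10), (3, 3).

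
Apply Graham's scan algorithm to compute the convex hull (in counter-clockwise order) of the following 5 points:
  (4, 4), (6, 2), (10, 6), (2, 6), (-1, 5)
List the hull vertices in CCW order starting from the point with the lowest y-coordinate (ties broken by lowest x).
Hull (CCW) = [(6, 2), (10, 6), (2, 6), (-1, 5)]

Graham scan procedure:
  1. Find the pivot p₀ = point with lowest y (tie → lowest x): (6, 2).
  2. Sort the remaining points by polar angle around p₀.
  3. Walk through sorted points, maintaining a stack; pop the top while the last three entries make a non-left turn (cross product ≤ 0).
  4. Final stack is the convex hull in CCW order: (6, 2), (10, 6), (2, 6), (-1, 5).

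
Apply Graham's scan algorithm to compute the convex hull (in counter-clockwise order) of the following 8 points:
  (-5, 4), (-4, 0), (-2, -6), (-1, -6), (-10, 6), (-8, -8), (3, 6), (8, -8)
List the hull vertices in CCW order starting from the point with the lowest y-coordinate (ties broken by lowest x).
Hull (CCW) = [(-8, -8), (8, -8), (3, 6), (-10, 6)]

Graham scan procedure:
  1. Find the pivot p₀ = point with lowest y (tie → lowest x): (-8, -8).
  2. Sort the remaining points by polar angle around p₀.
  3. Walk through sorted points, maintaining a stack; pop the top while the last three entries make a non-left turn (cross product ≤ 0).
  4. Final stack is the convex hull in CCW order: (-8, -8), (8, -8), (3, 6), (-10, 6).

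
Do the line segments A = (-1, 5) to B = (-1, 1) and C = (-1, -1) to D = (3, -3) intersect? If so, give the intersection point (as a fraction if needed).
No (intersection of containing lines falls outside at least one segment)

Parametrize and solve: t = 3/2, s = 0. At least one of these is outside [0, 1], so the segments do not intersect.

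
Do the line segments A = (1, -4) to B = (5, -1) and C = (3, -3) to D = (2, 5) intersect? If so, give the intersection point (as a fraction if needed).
Yes; intersection at (103/35, -89/35) (t = 17/35 on AB, s = 2/35 on CD)

Parametrize AB as A + t(B − A) = (1 + 4 t, -4 + 3 t) and CD as C + s(D − C) = (3 + -1 s, -3 + 8 s). Solve the linear system for (t, s). Determinant = -35 ≠ 0, so a unique intersection of the containing lines exists. Solution: t = 17/35, s = 2/35 — both in [0, 1], so the segments cross. Intersection point: (103/35, -89/35).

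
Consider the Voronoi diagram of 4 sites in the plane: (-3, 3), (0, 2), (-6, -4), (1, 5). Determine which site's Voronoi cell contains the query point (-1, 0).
Nearest site = (0, 2)

The Voronoi cell of site s contains exactly those query points closer to s than to any other site. Compute squared distances from q = (-1, 0) to each site:
  (0 − -1)² + (2 − 0)² = 5
  (-3 − -1)² + (3 − 0)² = 13
  (1 − -1)² + (5 − 0)² = 29
  (-6 − -1)² + (-4 − 0)² = 41
Minimum is attained by (0, 2), so q lies in its Voronoi cell.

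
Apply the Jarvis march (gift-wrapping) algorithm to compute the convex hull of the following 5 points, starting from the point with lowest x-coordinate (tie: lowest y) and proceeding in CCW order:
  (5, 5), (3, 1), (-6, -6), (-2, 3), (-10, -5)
Hull (CCW) = [(-10, -5), (-6, -6), (3, 1), (5, 5), (-2, 3)]

Jarvis march: at each step, from the current hull vertex p, select the next vertex q as the point such that every other point lies strictly to the left of (or on) the directed line p → q. (Equivalently: for every other point r, the cross product (q − p) × (r − p) ≥ 0.)
Starting point (lowest x, tie lowest y): (-10, -5). Wrap until returning to start. Resulting hull: (-10, -5), (-6, -6), (3, 1), (5, 5), (-2, 3).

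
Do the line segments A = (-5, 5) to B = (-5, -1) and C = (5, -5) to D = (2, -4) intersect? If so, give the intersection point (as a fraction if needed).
No (intersection of containing lines falls outside at least one segment)

Parametrize and solve: t = 10/9, s = 10/3. At least one of these is outside [0, 1], so the segments do not intersect.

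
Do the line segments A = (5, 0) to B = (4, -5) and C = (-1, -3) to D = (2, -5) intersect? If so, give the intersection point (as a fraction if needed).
No (intersection of containing lines falls outside at least one segment)

Parametrize and solve: t = 21/17, s = 27/17. At least one of these is outside [0, 1], so the segments do not intersect.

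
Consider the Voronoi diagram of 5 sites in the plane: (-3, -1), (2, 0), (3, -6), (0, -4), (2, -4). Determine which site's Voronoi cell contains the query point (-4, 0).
Nearest site = (-3, -1)

The Voronoi cell of site s contains exactly those query points closer to s than to any other site. Compute squared distances from q = (-4, 0) to each site:
  (-3 − -4)² + (-1 − 0)² = 2
  (0 − -4)² + (-4 − 0)² = 32
  (2 − -4)² + (0 − 0)² = 36
  (2 − -4)² + (-4 − 0)² = 52
  (3 − -4)² + (-6 − 0)² = 85
Minimum is attained by (-3, -1), so q lies in its Voronoi cell.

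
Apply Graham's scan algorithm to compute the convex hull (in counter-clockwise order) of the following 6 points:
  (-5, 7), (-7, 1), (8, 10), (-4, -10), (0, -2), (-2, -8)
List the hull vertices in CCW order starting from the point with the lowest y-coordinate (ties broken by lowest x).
Hull (CCW) = [(-4, -10), (-2, -8), (8, 10), (-5, 7), (-7, 1)]

Graham scan procedure:
  1. Find the pivot p₀ = point with lowest y (tie → lowest x): (-4, -10).
  2. Sort the remaining points by polar angle around p₀.
  3. Walk through sorted points, maintaining a stack; pop the top while the last three entries make a non-left turn (cross product ≤ 0).
  4. Final stack is the convex hull in CCW order: (-4, -10), (-2, -8), (8, 10), (-5, 7), (-7, 1).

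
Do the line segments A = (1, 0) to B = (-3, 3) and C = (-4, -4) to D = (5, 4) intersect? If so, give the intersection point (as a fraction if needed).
Yes; intersection at (43/59, 12/59) (t = 4/59 on AB, s = 31/59 on CD)

Parametrize AB as A + t(B − A) = (1 + -4 t, 0 + 3 t) and CD as C + s(D − C) = (-4 + 9 s, -4 + 8 s). Solve the linear system for (t, s). Determinant = 59 ≠ 0, so a unique intersection of the containing lines exists. Solution: t = 4/59, s = 31/59 — both in [0, 1], so the segments cross. Intersection point: (43/59, 12/59).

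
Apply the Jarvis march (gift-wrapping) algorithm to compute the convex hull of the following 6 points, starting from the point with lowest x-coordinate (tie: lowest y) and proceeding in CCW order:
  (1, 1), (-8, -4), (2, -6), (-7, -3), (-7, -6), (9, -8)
Hull (CCW) = [(-8, -4), (-7, -6), (9, -8), (1, 1), (-7, -3)]

Jarvis march: at each step, from the current hull vertex p, select the next vertex q as the point such that every other point lies strictly to the left of (or on) the directed line p → q. (Equivalently: for every other point r, the cross product (q − p) × (r − p) ≥ 0.)
Starting point (lowest x, tie lowest y): (-8, -4). Wrap until returning to start. Resulting hull: (-8, -4), (-7, -6), (9, -8), (1, 1), (-7, -3).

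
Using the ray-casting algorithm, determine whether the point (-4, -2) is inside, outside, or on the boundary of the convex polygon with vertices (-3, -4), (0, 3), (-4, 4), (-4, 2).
The point (-4, -2) lies strictly outside the polygon

Cast a horizontal ray to the right from the query point and count how many polygon edges it crosses (each edge strictly once or zero times, handled with the usual half-open convention). 
Parity of crossings → even ⇒ outside.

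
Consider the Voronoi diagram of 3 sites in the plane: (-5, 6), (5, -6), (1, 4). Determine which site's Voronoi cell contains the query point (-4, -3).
Nearest site = (1, 4)

The Voronoi cell of site s contains exactly those query points closer to s than to any other site. Compute squared distances from q = (-4, -3) to each site:
  (1 − -4)² + (4 − -3)² = 74
  (-5 − -4)² + (6 − -3)² = 82
  (5 − -4)² + (-6 − -3)² = 90
Minimum is attained by (1, 4), so q lies in its Voronoi cell.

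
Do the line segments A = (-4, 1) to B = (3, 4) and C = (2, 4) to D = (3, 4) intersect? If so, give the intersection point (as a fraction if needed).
Yes; intersection at (3, 4) (t = 1 on AB, s = 1 on CD)

Parametrize AB as A + t(B − A) = (-4 + 7 t, 1 + 3 t) and CD as C + s(D − C) = (2 + 1 s, 4 + 0 s). Solve the linear system for (t, s). Determinant = 3 ≠ 0, so a unique intersection of the containing lines exists. Solution: t = 1, s = 1 — both in [0, 1], so the segments cross. Intersection point: (3, 4).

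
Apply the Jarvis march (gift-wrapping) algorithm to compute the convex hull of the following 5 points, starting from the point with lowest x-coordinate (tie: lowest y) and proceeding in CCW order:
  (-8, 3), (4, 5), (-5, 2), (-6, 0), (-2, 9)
Hull (CCW) = [(-8, 3), (-6, 0), (4, 5), (-2, 9)]

Jarvis march: at each step, from the current hull vertex p, select the next vertex q as the point such that every other point lies strictly to the left of (or on) the directed line p → q. (Equivalently: for every other point r, the cross product (q − p) × (r − p) ≥ 0.)
Starting point (lowest x, tie lowest y): (-8, 3). Wrap until returning to start. Resulting hull: (-8, 3), (-6, 0), (4, 5), (-2, 9).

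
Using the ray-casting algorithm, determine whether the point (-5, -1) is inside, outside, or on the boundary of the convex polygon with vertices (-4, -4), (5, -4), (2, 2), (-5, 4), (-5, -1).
The point (-5, -1) lies on the polygon boundary

Boundary check: the query satisfies the collinearity and bounding-box conditions for some polygon edge, so it lies exactly on the boundary.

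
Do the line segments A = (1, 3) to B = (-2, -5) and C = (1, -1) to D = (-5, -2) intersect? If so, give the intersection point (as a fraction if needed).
Yes; intersection at (-3/5, -19/15) (t = 8/15 on AB, s = 4/15 on CD)

Parametrize AB as A + t(B − A) = (1 + -3 t, 3 + -8 t) and CD as C + s(D − C) = (1 + -6 s, -1 + -1 s). Solve the linear system for (t, s). Determinant = 45 ≠ 0, so a unique intersection of the containing lines exists. Solution: t = 8/15, s = 4/15 — both in [0, 1], so the segments cross. Intersection point: (-3/5, -19/15).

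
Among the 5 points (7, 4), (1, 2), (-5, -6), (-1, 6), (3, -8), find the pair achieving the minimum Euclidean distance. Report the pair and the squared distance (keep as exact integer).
Pair = ((1, 2), (-1, 6)); squared distance = 20

Compute all C(5, 2) = 10 pairwise squared distances (x_i − x_j)² + (y_i − y_j)². The minimum is 20, attained by the pair ((1, 2), (-1, 6)).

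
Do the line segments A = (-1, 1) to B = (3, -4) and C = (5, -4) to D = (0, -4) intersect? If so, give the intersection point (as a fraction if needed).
Yes; intersection at (3, -4) (t = 1 on AB, s = 2/5 on CD)

Parametrize AB as A + t(B − A) = (-1 + 4 t, 1 + -5 t) and CD as C + s(D − C) = (5 + -5 s, -4 + 0 s). Solve the linear system for (t, s). Determinant = 25 ≠ 0, so a unique intersection of the containing lines exists. Solution: t = 1, s = 2/5 — both in [0, 1], so the segments cross. Intersection point: (3, -4).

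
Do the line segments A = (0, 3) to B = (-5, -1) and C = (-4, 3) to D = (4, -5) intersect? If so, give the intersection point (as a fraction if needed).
Yes; intersection at (-20/9, 11/9) (t = 4/9 on AB, s = 2/9 on CD)

Parametrize AB as A + t(B − A) = (0 + -5 t, 3 + -4 t) and CD as C + s(D − C) = (-4 + 8 s, 3 + -8 s). Solve the linear system for (t, s). Determinant = -72 ≠ 0, so a unique intersection of the containing lines exists. Solution: t = 4/9, s = 2/9 — both in [0, 1], so the segments cross. Intersection point: (-20/9, 11/9).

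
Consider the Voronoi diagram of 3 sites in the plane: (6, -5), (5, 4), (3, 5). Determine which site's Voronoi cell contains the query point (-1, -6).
Nearest site = (6, -5)

The Voronoi cell of site s contains exactly those query points closer to s than to any other site. Compute squared distances from q = (-1, -6) to each site:
  (6 − -1)² + (-5 − -6)² = 50
  (5 − -1)² + (4 − -6)² = 136
  (3 − -1)² + (5 − -6)² = 137
Minimum is attained by (6, -5), so q lies in its Voronoi cell.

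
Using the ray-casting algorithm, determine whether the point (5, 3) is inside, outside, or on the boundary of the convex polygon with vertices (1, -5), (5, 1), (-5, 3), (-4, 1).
The point (5, 3) lies strictly outside the polygon

Cast a horizontal ray to the right from the query point and count how many polygon edges it crosses (each edge strictly once or zero times, handled with the usual half-open convention). 
Parity of crossings → even ⇒ outside.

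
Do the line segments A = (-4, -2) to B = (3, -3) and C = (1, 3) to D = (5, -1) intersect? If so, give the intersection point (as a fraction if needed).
No (intersection of containing lines falls outside at least one segment)

Parametrize and solve: t = 5/3, s = 5/3. At least one of these is outside [0, 1], so the segments do not intersect.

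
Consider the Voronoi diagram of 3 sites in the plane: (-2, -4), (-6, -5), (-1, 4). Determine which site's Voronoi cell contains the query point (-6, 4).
Nearest site = (-1, 4)

The Voronoi cell of site s contains exactly those query points closer to s than to any other site. Compute squared distances from q = (-6, 4) to each site:
  (-1 − -6)² + (4 − 4)² = 25
  (-2 − -6)² + (-4 − 4)² = 80
  (-6 − -6)² + (-5 − 4)² = 81
Minimum is attained by (-1, 4), so q lies in its Voronoi cell.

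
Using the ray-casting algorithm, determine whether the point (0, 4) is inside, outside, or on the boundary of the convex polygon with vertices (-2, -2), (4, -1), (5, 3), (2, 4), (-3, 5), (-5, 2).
The point (0, 4) lies strictly inside the polygon

Cast a horizontal ray to the right from the query point and count how many polygon edges it crosses (each edge strictly once or zero times, handled with the usual half-open convention). 
Parity of crossings → odd ⇒ inside.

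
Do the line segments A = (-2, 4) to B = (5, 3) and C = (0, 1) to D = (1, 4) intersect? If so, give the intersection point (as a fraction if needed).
Yes; intersection at (19/22, 79/22) (t = 9/22 on AB, s = 19/22 on CD)

Parametrize AB as A + t(B − A) = (-2 + 7 t, 4 + -1 t) and CD as C + s(D − C) = (0 + 1 s, 1 + 3 s). Solve the linear system for (t, s). Determinant = -22 ≠ 0, so a unique intersection of the containing lines exists. Solution: t = 9/22, s = 19/22 — both in [0, 1], so the segments cross. Intersection point: (19/22, 79/22).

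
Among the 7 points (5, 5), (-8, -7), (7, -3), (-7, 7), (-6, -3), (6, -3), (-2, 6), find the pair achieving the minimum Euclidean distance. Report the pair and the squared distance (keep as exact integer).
Pair = ((7, -3), (6, -3)); squared distance = 1

Compute all C(7, 2) = 21 pairwise squared distances (x_i − x_j)² + (y_i − y_j)². The minimum is 1, attained by the pair ((7, -3), (6, -3)).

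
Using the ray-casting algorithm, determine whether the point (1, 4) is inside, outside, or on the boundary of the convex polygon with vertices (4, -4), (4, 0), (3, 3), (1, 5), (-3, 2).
The point (1, 4) lies strictly inside the polygon

Cast a horizontal ray to the right from the query point and count how many polygon edges it crosses (each edge strictly once or zero times, handled with the usual half-open convention). 
Parity of crossings → odd ⇒ inside.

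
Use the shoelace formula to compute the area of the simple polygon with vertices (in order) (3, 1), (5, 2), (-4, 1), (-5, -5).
Area = 49/2

Shoelace formula: Area = (1/2) |Σ_i (x_i · y_{i+1} − x_{i+1} · y_i)| (indices mod n). Compute each cross term:
  (3)(2) − (5)(1) = 1
  (5)(1) − (-4)(2) = 13
  (-4)(-5) − (-5)(1) = 25
  (-5)(1) − (3)(-5) = 10
Sum = 49, so (signed) Area = 49/2 = 49/2, |Area| = 49/2.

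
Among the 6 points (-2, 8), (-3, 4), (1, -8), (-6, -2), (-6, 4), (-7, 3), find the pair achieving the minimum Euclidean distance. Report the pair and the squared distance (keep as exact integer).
Pair = ((-6, 4), (-7, 3)); squared distance = 2

Compute all C(6, 2) = 15 pairwise squared distances (x_i − x_j)² + (y_i − y_j)². The minimum is 2, attained by the pair ((-6, 4), (-7, 3)).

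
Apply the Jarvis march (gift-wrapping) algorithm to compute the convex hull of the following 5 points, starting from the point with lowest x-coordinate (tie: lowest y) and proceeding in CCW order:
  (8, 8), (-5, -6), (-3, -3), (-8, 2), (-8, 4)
Hull (CCW) = [(-8, 2), (-5, -6), (8, 8), (-8, 4)]

Jarvis march: at each step, from the current hull vertex p, select the next vertex q as the point such that every other point lies strictly to the left of (or on) the directed line p → q. (Equivalently: for every other point r, the cross product (q − p) × (r − p) ≥ 0.)
Starting point (lowest x, tie lowest y): (-8, 2). Wrap until returning to start. Resulting hull: (-8, 2), (-5, -6), (8, 8), (-8, 4).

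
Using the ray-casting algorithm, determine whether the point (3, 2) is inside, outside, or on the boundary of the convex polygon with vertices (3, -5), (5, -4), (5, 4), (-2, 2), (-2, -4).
The point (3, 2) lies strictly inside the polygon

Cast a horizontal ray to the right from the query point and count how many polygon edges it crosses (each edge strictly once or zero times, handled with the usual half-open convention). 
Parity of crossings → odd ⇒ inside.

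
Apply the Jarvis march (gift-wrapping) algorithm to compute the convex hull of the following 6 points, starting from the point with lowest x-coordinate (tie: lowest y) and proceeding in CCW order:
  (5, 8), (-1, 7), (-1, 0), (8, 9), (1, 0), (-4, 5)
Hull (CCW) = [(-4, 5), (-1, 0), (1, 0), (8, 9), (-1, 7)]

Jarvis march: at each step, from the current hull vertex p, select the next vertex q as the point such that every other point lies strictly to the left of (or on) the directed line p → q. (Equivalently: for every other point r, the cross product (q − p) × (r − p) ≥ 0.)
Starting point (lowest x, tie lowest y): (-4, 5). Wrap until returning to start. Resulting hull: (-4, 5), (-1, 0), (1, 0), (8, 9), (-1, 7).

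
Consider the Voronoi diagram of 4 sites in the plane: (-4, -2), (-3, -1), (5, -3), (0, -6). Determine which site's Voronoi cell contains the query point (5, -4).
Nearest site = (5, -3)

The Voronoi cell of site s contains exactly those query points closer to s than to any other site. Compute squared distances from q = (5, -4) to each site:
  (5 − 5)² + (-3 − -4)² = 1
  (0 − 5)² + (-6 − -4)² = 29
  (-3 − 5)² + (-1 − -4)² = 73
  (-4 − 5)² + (-2 − -4)² = 85
Minimum is attained by (5, -3), so q lies in its Voronoi cell.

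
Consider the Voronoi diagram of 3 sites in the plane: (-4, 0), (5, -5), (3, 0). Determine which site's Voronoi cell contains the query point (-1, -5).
Nearest site = (-4, 0)

The Voronoi cell of site s contains exactly those query points closer to s than to any other site. Compute squared distances from q = (-1, -5) to each site:
  (-4 − -1)² + (0 − -5)² = 34
  (5 − -1)² + (-5 − -5)² = 36
  (3 − -1)² + (0 − -5)² = 41
Minimum is attained by (-4, 0), so q lies in its Voronoi cell.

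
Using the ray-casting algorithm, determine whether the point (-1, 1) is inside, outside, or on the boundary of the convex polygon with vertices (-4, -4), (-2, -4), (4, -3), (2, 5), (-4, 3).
The point (-1, 1) lies strictly inside the polygon

Cast a horizontal ray to the right from the query point and count how many polygon edges it crosses (each edge strictly once or zero times, handled with the usual half-open convention). 
Parity of crossings → odd ⇒ inside.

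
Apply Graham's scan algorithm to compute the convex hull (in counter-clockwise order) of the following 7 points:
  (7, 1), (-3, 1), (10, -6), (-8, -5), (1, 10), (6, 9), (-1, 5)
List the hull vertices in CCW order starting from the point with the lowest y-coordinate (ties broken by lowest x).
Hull (CCW) = [(10, -6), (6, 9), (1, 10), (-8, -5)]

Graham scan procedure:
  1. Find the pivot p₀ = point with lowest y (tie → lowest x): (10, -6).
  2. Sort the remaining points by polar angle around p₀.
  3. Walk through sorted points, maintaining a stack; pop the top while the last three entries make a non-left turn (cross product ≤ 0).
  4. Final stack is the convex hull in CCW order: (10, -6), (6, 9), (1, 10), (-8, -5).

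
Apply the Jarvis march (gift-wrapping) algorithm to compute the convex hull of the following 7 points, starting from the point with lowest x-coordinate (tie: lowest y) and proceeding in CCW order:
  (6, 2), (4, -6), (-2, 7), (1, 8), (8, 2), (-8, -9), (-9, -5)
Hull (CCW) = [(-9, -5), (-8, -9), (4, -6), (8, 2), (1, 8), (-2, 7)]

Jarvis march: at each step, from the current hull vertex p, select the next vertex q as the point such that every other point lies strictly to the left of (or on) the directed line p → q. (Equivalently: for every other point r, the cross product (q − p) × (r − p) ≥ 0.)
Starting point (lowest x, tie lowest y): (-9, -5). Wrap until returning to start. Resulting hull: (-9, -5), (-8, -9), (4, -6), (8, 2), (1, 8), (-2, 7).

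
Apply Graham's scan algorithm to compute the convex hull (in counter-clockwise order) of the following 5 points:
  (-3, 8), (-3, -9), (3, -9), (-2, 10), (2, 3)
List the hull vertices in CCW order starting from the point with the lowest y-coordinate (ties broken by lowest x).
Hull (CCW) = [(-3, -9), (3, -9), (2, 3), (-2, 10), (-3, 8)]

Graham scan procedure:
  1. Find the pivot p₀ = point with lowest y (tie → lowest x): (-3, -9).
  2. Sort the remaining points by polar angle around p₀.
  3. Walk through sorted points, maintaining a stack; pop the top while the last three entries make a non-left turn (cross product ≤ 0).
  4. Final stack is the convex hull in CCW order: (-3, -9), (3, -9), (2, 3), (-2, 10), (-3, 8).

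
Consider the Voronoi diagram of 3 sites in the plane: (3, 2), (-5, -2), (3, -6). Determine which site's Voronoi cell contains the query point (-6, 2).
Nearest site = (-5, -2)

The Voronoi cell of site s contains exactly those query points closer to s than to any other site. Compute squared distances from q = (-6, 2) to each site:
  (-5 − -6)² + (-2 − 2)² = 17
  (3 − -6)² + (2 − 2)² = 81
  (3 − -6)² + (-6 − 2)² = 145
Minimum is attained by (-5, -2), so q lies in its Voronoi cell.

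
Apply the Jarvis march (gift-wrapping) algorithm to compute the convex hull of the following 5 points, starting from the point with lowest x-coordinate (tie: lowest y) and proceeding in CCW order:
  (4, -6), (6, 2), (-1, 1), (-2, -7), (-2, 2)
Hull (CCW) = [(-2, -7), (4, -6), (6, 2), (-2, 2)]

Jarvis march: at each step, from the current hull vertex p, select the next vertex q as the point such that every other point lies strictly to the left of (or on) the directed line p → q. (Equivalently: for every other point r, the cross product (q − p) × (r − p) ≥ 0.)
Starting point (lowest x, tie lowest y): (-2, -7). Wrap until returning to start. Resulting hull: (-2, -7), (4, -6), (6, 2), (-2, 2).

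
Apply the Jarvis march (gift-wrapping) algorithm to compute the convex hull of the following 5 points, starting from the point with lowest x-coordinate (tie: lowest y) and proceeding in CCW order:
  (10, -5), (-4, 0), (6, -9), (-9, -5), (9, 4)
Hull (CCW) = [(-9, -5), (6, -9), (10, -5), (9, 4), (-4, 0)]

Jarvis march: at each step, from the current hull vertex p, select the next vertex q as the point such that every other point lies strictly to the left of (or on) the directed line p → q. (Equivalently: for every other point r, the cross product (q − p) × (r − p) ≥ 0.)
Starting point (lowest x, tie lowest y): (-9, -5). Wrap until returning to start. Resulting hull: (-9, -5), (6, -9), (10, -5), (9, 4), (-4, 0).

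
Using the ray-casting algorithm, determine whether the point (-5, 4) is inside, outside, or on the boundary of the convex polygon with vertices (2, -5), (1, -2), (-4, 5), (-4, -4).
The point (-5, 4) lies strictly outside the polygon

Cast a horizontal ray to the right from the query point and count how many polygon edges it crosses (each edge strictly once or zero times, handled with the usual half-open convention). 
Parity of crossings → even ⇒ outside.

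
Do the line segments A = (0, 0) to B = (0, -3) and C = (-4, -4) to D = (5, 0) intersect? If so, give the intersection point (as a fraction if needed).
Yes; intersection at (0, -20/9) (t = 20/27 on AB, s = 4/9 on CD)

Parametrize AB as A + t(B − A) = (0 + 0 t, 0 + -3 t) and CD as C + s(D − C) = (-4 + 9 s, -4 + 4 s). Solve the linear system for (t, s). Determinant = -27 ≠ 0, so a unique intersection of the containing lines exists. Solution: t = 20/27, s = 4/9 — both in [0, 1], so the segments cross. Intersection point: (0, -20/9).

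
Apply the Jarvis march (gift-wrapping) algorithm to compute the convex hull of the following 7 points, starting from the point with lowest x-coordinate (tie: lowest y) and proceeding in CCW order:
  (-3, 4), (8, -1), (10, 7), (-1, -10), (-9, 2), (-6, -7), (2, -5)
Hull (CCW) = [(-9, 2), (-6, -7), (-1, -10), (8, -1), (10, 7), (-3, 4)]

Jarvis march: at each step, from the current hull vertex p, select the next vertex q as the point such that every other point lies strictly to the left of (or on) the directed line p → q. (Equivalently: for every other point r, the cross product (q − p) × (r − p) ≥ 0.)
Starting point (lowest x, tie lowest y): (-9, 2). Wrap until returning to start. Resulting hull: (-9, 2), (-6, -7), (-1, -10), (8, -1), (10, 7), (-3, 4).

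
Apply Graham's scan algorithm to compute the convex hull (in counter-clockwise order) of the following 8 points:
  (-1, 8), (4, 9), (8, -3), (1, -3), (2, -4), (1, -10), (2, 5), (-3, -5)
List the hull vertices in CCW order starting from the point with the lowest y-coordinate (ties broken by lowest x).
Hull (CCW) = [(1, -10), (8, -3), (4, 9), (-1, 8), (-3, -5)]

Graham scan procedure:
  1. Find the pivot p₀ = point with lowest y (tie → lowest x): (1, -10).
  2. Sort the remaining points by polar angle around p₀.
  3. Walk through sorted points, maintaining a stack; pop the top while the last three entries make a non-left turn (cross product ≤ 0).
  4. Final stack is the convex hull in CCW order: (1, -10), (8, -3), (4, 9), (-1, 8), (-3, -5).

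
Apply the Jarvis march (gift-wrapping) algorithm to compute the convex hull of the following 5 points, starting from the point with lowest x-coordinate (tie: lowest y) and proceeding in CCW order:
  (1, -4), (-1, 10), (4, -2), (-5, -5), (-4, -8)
Hull (CCW) = [(-5, -5), (-4, -8), (4, -2), (-1, 10)]

Jarvis march: at each step, from the current hull vertex p, select the next vertex q as the point such that every other point lies strictly to the left of (or on) the directed line p → q. (Equivalently: for every other point r, the cross product (q − p) × (r − p) ≥ 0.)
Starting point (lowest x, tie lowest y): (-5, -5). Wrap until returning to start. Resulting hull: (-5, -5), (-4, -8), (4, -2), (-1, 10).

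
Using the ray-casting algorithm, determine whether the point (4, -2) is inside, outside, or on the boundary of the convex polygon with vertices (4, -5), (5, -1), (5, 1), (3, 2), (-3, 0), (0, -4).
The point (4, -2) lies strictly inside the polygon

Cast a horizontal ray to the right from the query point and count how many polygon edges it crosses (each edge strictly once or zero times, handled with the usual half-open convention). 
Parity of crossings → odd ⇒ inside.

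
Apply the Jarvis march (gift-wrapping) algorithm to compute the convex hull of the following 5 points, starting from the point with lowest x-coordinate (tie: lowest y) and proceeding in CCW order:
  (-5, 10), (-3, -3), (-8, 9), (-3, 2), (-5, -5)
Hull (CCW) = [(-8, 9), (-5, -5), (-3, -3), (-3, 2), (-5, 10)]

Jarvis march: at each step, from the current hull vertex p, select the next vertex q as the point such that every other point lies strictly to the left of (or on) the directed line p → q. (Equivalently: for every other point r, the cross product (q − p) × (r − p) ≥ 0.)
Starting point (lowest x, tie lowest y): (-8, 9). Wrap until returning to start. Resulting hull: (-8, 9), (-5, -5), (-3, -3), (-3, 2), (-5, 10).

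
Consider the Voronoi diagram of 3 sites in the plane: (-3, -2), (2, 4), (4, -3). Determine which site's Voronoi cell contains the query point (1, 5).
Nearest site = (2, 4)

The Voronoi cell of site s contains exactly those query points closer to s than to any other site. Compute squared distances from q = (1, 5) to each site:
  (2 − 1)² + (4 − 5)² = 2
  (-3 − 1)² + (-2 − 5)² = 65
  (4 − 1)² + (-3 − 5)² = 73
Minimum is attained by (2, 4), so q lies in its Voronoi cell.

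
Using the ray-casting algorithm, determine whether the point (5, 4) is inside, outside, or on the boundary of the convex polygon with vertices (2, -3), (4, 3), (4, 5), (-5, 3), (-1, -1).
The point (5, 4) lies strictly outside the polygon

Cast a horizontal ray to the right from the query point and count how many polygon edges it crosses (each edge strictly once or zero times, handled with the usual half-open convention). 
Parity of crossings → even ⇒ outside.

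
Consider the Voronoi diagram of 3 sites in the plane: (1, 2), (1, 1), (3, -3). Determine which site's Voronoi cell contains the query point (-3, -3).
Nearest site = (1, 1)

The Voronoi cell of site s contains exactly those query points closer to s than to any other site. Compute squared distances from q = (-3, -3) to each site:
  (1 − -3)² + (1 − -3)² = 32
  (3 − -3)² + (-3 − -3)² = 36
  (1 − -3)² + (2 − -3)² = 41
Minimum is attained by (1, 1), so q lies in its Voronoi cell.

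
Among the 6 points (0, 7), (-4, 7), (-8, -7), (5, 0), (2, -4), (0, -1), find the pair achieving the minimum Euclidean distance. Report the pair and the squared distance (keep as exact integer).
Pair = ((2, -4), (0, -1)); squared distance = 13

Compute all C(6, 2) = 15 pairwise squared distances (x_i − x_j)² + (y_i − y_j)². The minimum is 13, attained by the pair ((2, -4), (0, -1)).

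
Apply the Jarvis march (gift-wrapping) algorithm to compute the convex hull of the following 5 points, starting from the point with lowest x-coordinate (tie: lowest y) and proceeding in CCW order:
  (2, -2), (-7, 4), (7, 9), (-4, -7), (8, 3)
Hull (CCW) = [(-7, 4), (-4, -7), (8, 3), (7, 9)]

Jarvis march: at each step, from the current hull vertex p, select the next vertex q as the point such that every other point lies strictly to the left of (or on) the directed line p → q. (Equivalently: for every other point r, the cross product (q − p) × (r − p) ≥ 0.)
Starting point (lowest x, tie lowest y): (-7, 4). Wrap until returning to start. Resulting hull: (-7, 4), (-4, -7), (8, 3), (7, 9).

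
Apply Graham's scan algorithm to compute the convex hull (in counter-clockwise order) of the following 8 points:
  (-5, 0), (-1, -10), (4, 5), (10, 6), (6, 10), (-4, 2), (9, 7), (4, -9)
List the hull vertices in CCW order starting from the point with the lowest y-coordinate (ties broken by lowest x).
Hull (CCW) = [(-1, -10), (4, -9), (10, 6), (6, 10), (-4, 2), (-5, 0)]

Graham scan procedure:
  1. Find the pivot p₀ = point with lowest y (tie → lowest x): (-1, -10).
  2. Sort the remaining points by polar angle around p₀.
  3. Walk through sorted points, maintaining a stack; pop the top while the last three entries make a non-left turn (cross product ≤ 0).
  4. Final stack is the convex hull in CCW order: (-1, -10), (4, -9), (10, 6), (6, 10), (-4, 2), (-5, 0).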